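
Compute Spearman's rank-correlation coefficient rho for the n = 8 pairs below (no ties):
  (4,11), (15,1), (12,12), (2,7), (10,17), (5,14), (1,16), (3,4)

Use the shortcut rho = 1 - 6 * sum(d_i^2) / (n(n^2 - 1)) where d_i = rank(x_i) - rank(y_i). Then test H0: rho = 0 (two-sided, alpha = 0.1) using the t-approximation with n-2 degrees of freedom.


Step 1: Rank x and y separately (midranks; no ties here).
rank(x): 4->4, 15->8, 12->7, 2->2, 10->6, 5->5, 1->1, 3->3
rank(y): 11->4, 1->1, 12->5, 7->3, 17->8, 14->6, 16->7, 4->2
Step 2: d_i = R_x(i) - R_y(i); compute d_i^2.
  (4-4)^2=0, (8-1)^2=49, (7-5)^2=4, (2-3)^2=1, (6-8)^2=4, (5-6)^2=1, (1-7)^2=36, (3-2)^2=1
sum(d^2) = 96.
Step 3: rho = 1 - 6*96 / (8*(8^2 - 1)) = 1 - 576/504 = -0.142857.
Step 4: Under H0, t = rho * sqrt((n-2)/(1-rho^2)) = -0.3536 ~ t(6).
Step 5: Two-sided p-value from the t-distribution with 6 df = 0.735765.
Step 6: alpha = 0.1. fail to reject H0.

rho = -0.1429, p = 0.735765, fail to reject H0 at alpha = 0.1.


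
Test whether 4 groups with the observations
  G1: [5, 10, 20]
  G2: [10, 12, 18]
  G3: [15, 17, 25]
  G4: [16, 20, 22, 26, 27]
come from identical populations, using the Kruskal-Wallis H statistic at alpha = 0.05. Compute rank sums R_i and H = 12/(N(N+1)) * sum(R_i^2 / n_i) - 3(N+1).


Step 1: Combine all N = 14 observations and assign midranks.
sorted (value, group, rank): (5,G1,1), (10,G1,2.5), (10,G2,2.5), (12,G2,4), (15,G3,5), (16,G4,6), (17,G3,7), (18,G2,8), (20,G1,9.5), (20,G4,9.5), (22,G4,11), (25,G3,12), (26,G4,13), (27,G4,14)
Step 2: Sum ranks within each group.
R_1 = 13 (n_1 = 3)
R_2 = 14.5 (n_2 = 3)
R_3 = 24 (n_3 = 3)
R_4 = 53.5 (n_4 = 5)
Step 3: H = 12/(N(N+1)) * sum(R_i^2/n_i) - 3(N+1)
     = 12/(14*15) * (13^2/3 + 14.5^2/3 + 24^2/3 + 53.5^2/5) - 3*15
     = 0.057143 * 890.867 - 45
     = 5.906667.
Step 4: Ties present; correction factor C = 1 - 12/(14^3 - 14) = 0.995604. Corrected H = 5.906667 / 0.995604 = 5.932745.
Step 5: Under H0, H ~ chi^2(3); p-value = 0.114929.
Step 6: alpha = 0.05. fail to reject H0.

H = 5.9327, df = 3, p = 0.114929, fail to reject H0.


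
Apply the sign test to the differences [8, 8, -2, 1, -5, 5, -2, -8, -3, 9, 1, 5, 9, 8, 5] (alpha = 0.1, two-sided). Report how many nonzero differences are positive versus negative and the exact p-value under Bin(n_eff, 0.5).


Step 1: Discard zero differences. Original n = 15; n_eff = number of nonzero differences = 15.
Nonzero differences (with sign): +8, +8, -2, +1, -5, +5, -2, -8, -3, +9, +1, +5, +9, +8, +5
Step 2: Count signs: positive = 10, negative = 5.
Step 3: Under H0: P(positive) = 0.5, so the number of positives S ~ Bin(15, 0.5).
Step 4: Two-sided exact p-value = sum of Bin(15,0.5) probabilities at or below the observed probability = 0.301758.
Step 5: alpha = 0.1. fail to reject H0.

n_eff = 15, pos = 10, neg = 5, p = 0.301758, fail to reject H0.


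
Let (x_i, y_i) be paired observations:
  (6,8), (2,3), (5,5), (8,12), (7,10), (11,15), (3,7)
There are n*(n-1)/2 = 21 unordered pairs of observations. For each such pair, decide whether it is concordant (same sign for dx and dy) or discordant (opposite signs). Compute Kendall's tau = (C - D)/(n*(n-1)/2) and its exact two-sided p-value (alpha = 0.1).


Step 1: Enumerate the 21 unordered pairs (i,j) with i<j and classify each by sign(x_j-x_i) * sign(y_j-y_i).
  (1,2):dx=-4,dy=-5->C; (1,3):dx=-1,dy=-3->C; (1,4):dx=+2,dy=+4->C; (1,5):dx=+1,dy=+2->C
  (1,6):dx=+5,dy=+7->C; (1,7):dx=-3,dy=-1->C; (2,3):dx=+3,dy=+2->C; (2,4):dx=+6,dy=+9->C
  (2,5):dx=+5,dy=+7->C; (2,6):dx=+9,dy=+12->C; (2,7):dx=+1,dy=+4->C; (3,4):dx=+3,dy=+7->C
  (3,5):dx=+2,dy=+5->C; (3,6):dx=+6,dy=+10->C; (3,7):dx=-2,dy=+2->D; (4,5):dx=-1,dy=-2->C
  (4,6):dx=+3,dy=+3->C; (4,7):dx=-5,dy=-5->C; (5,6):dx=+4,dy=+5->C; (5,7):dx=-4,dy=-3->C
  (6,7):dx=-8,dy=-8->C
Step 2: C = 20, D = 1, total pairs = 21.
Step 3: tau = (C - D)/(n(n-1)/2) = (20 - 1)/21 = 0.904762.
Step 4: Exact two-sided p-value (enumerate n! = 5040 permutations of y under H0): p = 0.002778.
Step 5: alpha = 0.1. reject H0.

tau_b = 0.9048 (C=20, D=1), p = 0.002778, reject H0.


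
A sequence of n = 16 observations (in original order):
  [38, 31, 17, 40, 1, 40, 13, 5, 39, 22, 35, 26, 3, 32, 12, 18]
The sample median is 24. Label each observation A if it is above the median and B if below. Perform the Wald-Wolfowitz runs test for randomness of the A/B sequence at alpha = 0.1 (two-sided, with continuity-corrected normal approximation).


Step 1: Compute median = 24; label A = above, B = below.
Labels in order: AABABABBABAABABB  (n_A = 8, n_B = 8)
Step 2: Count runs R = 12.
Step 3: Under H0 (random ordering), E[R] = 2*n_A*n_B/(n_A+n_B) + 1 = 2*8*8/16 + 1 = 9.0000.
        Var[R] = 2*n_A*n_B*(2*n_A*n_B - n_A - n_B) / ((n_A+n_B)^2 * (n_A+n_B-1)) = 14336/3840 = 3.7333.
        SD[R] = 1.9322.
Step 4: Continuity-corrected z = (R - 0.5 - E[R]) / SD[R] = (12 - 0.5 - 9.0000) / 1.9322 = 1.2939.
Step 5: Two-sided p-value via normal approximation = 2*(1 - Phi(|z|)) = 0.195709.
Step 6: alpha = 0.1. fail to reject H0.

R = 12, z = 1.2939, p = 0.195709, fail to reject H0.


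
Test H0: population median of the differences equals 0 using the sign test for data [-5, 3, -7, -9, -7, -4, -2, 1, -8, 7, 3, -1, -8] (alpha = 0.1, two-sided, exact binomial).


Step 1: Discard zero differences. Original n = 13; n_eff = number of nonzero differences = 13.
Nonzero differences (with sign): -5, +3, -7, -9, -7, -4, -2, +1, -8, +7, +3, -1, -8
Step 2: Count signs: positive = 4, negative = 9.
Step 3: Under H0: P(positive) = 0.5, so the number of positives S ~ Bin(13, 0.5).
Step 4: Two-sided exact p-value = sum of Bin(13,0.5) probabilities at or below the observed probability = 0.266846.
Step 5: alpha = 0.1. fail to reject H0.

n_eff = 13, pos = 4, neg = 9, p = 0.266846, fail to reject H0.


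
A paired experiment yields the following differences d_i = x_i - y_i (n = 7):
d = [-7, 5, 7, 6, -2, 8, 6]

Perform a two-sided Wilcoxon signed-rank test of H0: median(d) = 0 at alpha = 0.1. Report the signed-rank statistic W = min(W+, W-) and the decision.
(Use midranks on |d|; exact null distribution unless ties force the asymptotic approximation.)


Step 1: Drop any zero differences (none here) and take |d_i|.
|d| = [7, 5, 7, 6, 2, 8, 6]
Step 2: Midrank |d_i| (ties get averaged ranks).
ranks: |7|->5.5, |5|->2, |7|->5.5, |6|->3.5, |2|->1, |8|->7, |6|->3.5
Step 3: Attach original signs; sum ranks with positive sign and with negative sign.
W+ = 2 + 5.5 + 3.5 + 7 + 3.5 = 21.5
W- = 5.5 + 1 = 6.5
(Check: W+ + W- = 28 should equal n(n+1)/2 = 28.)
Step 4: Test statistic W = min(W+, W-) = 6.5.
Step 5: Ties in |d|, so use the tie-corrected normal approximation.
        E[W] = n(n+1)/4 = 7*8/4 = 14.
        Tie groups: |d|=6 (t=2), |d|=7 (t=2); sum(t^3 - t) = 12.
        Var[W] = n(n+1)(2n+1)/24 - sum(t^3-t)/48 = 840/24 - 12/48 = 34.75.
        z = (W - E[W]) / sqrt(Var[W]) = (6.5 - 14) / 5.8949 = -1.2723.
        Two-sided p = 2*Phi(z) = 0.203272.
Step 6: alpha = 0.1. fail to reject H0.

W+ = 21.5, W- = 6.5, W = min = 6.5, p = 0.203272, fail to reject H0.


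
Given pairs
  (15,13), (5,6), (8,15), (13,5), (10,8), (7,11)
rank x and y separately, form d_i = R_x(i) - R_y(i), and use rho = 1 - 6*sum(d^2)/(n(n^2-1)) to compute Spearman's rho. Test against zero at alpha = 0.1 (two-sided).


Step 1: Rank x and y separately (midranks; no ties here).
rank(x): 15->6, 5->1, 8->3, 13->5, 10->4, 7->2
rank(y): 13->5, 6->2, 15->6, 5->1, 8->3, 11->4
Step 2: d_i = R_x(i) - R_y(i); compute d_i^2.
  (6-5)^2=1, (1-2)^2=1, (3-6)^2=9, (5-1)^2=16, (4-3)^2=1, (2-4)^2=4
sum(d^2) = 32.
Step 3: rho = 1 - 6*32 / (6*(6^2 - 1)) = 1 - 192/210 = 0.085714.
Step 4: Under H0, t = rho * sqrt((n-2)/(1-rho^2)) = 0.1721 ~ t(4).
Step 5: Two-sided p-value from the t-distribution with 4 df = 0.871743.
Step 6: alpha = 0.1. fail to reject H0.

rho = 0.0857, p = 0.871743, fail to reject H0 at alpha = 0.1.


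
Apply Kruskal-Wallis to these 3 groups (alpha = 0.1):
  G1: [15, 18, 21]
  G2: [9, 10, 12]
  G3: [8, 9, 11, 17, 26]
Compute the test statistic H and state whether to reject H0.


Step 1: Combine all N = 11 observations and assign midranks.
sorted (value, group, rank): (8,G3,1), (9,G2,2.5), (9,G3,2.5), (10,G2,4), (11,G3,5), (12,G2,6), (15,G1,7), (17,G3,8), (18,G1,9), (21,G1,10), (26,G3,11)
Step 2: Sum ranks within each group.
R_1 = 26 (n_1 = 3)
R_2 = 12.5 (n_2 = 3)
R_3 = 27.5 (n_3 = 5)
Step 3: H = 12/(N(N+1)) * sum(R_i^2/n_i) - 3(N+1)
     = 12/(11*12) * (26^2/3 + 12.5^2/3 + 27.5^2/5) - 3*12
     = 0.090909 * 428.667 - 36
     = 2.969697.
Step 4: Ties present; correction factor C = 1 - 6/(11^3 - 11) = 0.995455. Corrected H = 2.969697 / 0.995455 = 2.983257.
Step 5: Under H0, H ~ chi^2(2); p-value = 0.225006.
Step 6: alpha = 0.1. fail to reject H0.

H = 2.9833, df = 2, p = 0.225006, fail to reject H0.


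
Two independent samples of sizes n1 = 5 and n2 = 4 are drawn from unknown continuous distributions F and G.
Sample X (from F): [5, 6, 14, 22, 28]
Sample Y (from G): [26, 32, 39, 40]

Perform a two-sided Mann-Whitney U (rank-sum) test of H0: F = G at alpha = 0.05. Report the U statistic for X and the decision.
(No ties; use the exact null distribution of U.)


Step 1: Combine and sort all 9 observations; assign midranks.
sorted (value, group): (5,X), (6,X), (14,X), (22,X), (26,Y), (28,X), (32,Y), (39,Y), (40,Y)
ranks: 5->1, 6->2, 14->3, 22->4, 26->5, 28->6, 32->7, 39->8, 40->9
Step 2: Rank sum for X: R1 = 1 + 2 + 3 + 4 + 6 = 16.
Step 3: U_X = R1 - n1(n1+1)/2 = 16 - 5*6/2 = 16 - 15 = 1.
       U_Y = n1*n2 - U_X = 20 - 1 = 19.
Step 4: No ties, so the exact null distribution of U (based on enumerating the C(9,5) = 126 equally likely rank assignments) gives the two-sided p-value.
Step 5: p-value = 0.031746; compare to alpha = 0.05. reject H0.

U_X = 1, p = 0.031746, reject H0 at alpha = 0.05.


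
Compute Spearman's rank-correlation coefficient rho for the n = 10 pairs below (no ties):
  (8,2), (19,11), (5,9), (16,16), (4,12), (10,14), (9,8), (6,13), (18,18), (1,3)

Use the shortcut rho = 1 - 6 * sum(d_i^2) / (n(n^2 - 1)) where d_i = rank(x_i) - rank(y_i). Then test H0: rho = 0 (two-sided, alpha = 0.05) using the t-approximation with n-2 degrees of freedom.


Step 1: Rank x and y separately (midranks; no ties here).
rank(x): 8->5, 19->10, 5->3, 16->8, 4->2, 10->7, 9->6, 6->4, 18->9, 1->1
rank(y): 2->1, 11->5, 9->4, 16->9, 12->6, 14->8, 8->3, 13->7, 18->10, 3->2
Step 2: d_i = R_x(i) - R_y(i); compute d_i^2.
  (5-1)^2=16, (10-5)^2=25, (3-4)^2=1, (8-9)^2=1, (2-6)^2=16, (7-8)^2=1, (6-3)^2=9, (4-7)^2=9, (9-10)^2=1, (1-2)^2=1
sum(d^2) = 80.
Step 3: rho = 1 - 6*80 / (10*(10^2 - 1)) = 1 - 480/990 = 0.515152.
Step 4: Under H0, t = rho * sqrt((n-2)/(1-rho^2)) = 1.7000 ~ t(8).
Step 5: Two-sided p-value from the t-distribution with 8 df = 0.127553.
Step 6: alpha = 0.05. fail to reject H0.

rho = 0.5152, p = 0.127553, fail to reject H0 at alpha = 0.05.


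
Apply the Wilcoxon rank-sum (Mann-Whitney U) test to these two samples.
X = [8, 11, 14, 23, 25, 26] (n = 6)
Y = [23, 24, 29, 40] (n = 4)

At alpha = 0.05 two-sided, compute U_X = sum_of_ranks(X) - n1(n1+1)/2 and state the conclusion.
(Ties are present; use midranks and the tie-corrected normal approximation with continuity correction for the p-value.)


Step 1: Combine and sort all 10 observations; assign midranks.
sorted (value, group): (8,X), (11,X), (14,X), (23,X), (23,Y), (24,Y), (25,X), (26,X), (29,Y), (40,Y)
ranks: 8->1, 11->2, 14->3, 23->4.5, 23->4.5, 24->6, 25->7, 26->8, 29->9, 40->10
Step 2: Rank sum for X: R1 = 1 + 2 + 3 + 4.5 + 7 + 8 = 25.5.
Step 3: U_X = R1 - n1(n1+1)/2 = 25.5 - 6*7/2 = 25.5 - 21 = 4.5.
       U_Y = n1*n2 - U_X = 24 - 4.5 = 19.5.
Step 4: Ties are present, so use the tie-corrected normal approximation (with continuity correction) for the p-value.
Step 5: p-value = 0.134407; compare to alpha = 0.05. fail to reject H0.

U_X = 4.5, p = 0.134407, fail to reject H0 at alpha = 0.05.


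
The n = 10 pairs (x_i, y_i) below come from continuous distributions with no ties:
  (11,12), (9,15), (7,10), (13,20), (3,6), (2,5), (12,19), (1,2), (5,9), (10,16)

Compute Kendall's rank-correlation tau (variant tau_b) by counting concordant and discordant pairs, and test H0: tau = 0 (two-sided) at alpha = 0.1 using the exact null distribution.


Step 1: Enumerate the 45 unordered pairs (i,j) with i<j and classify each by sign(x_j-x_i) * sign(y_j-y_i).
  (1,2):dx=-2,dy=+3->D; (1,3):dx=-4,dy=-2->C; (1,4):dx=+2,dy=+8->C; (1,5):dx=-8,dy=-6->C
  (1,6):dx=-9,dy=-7->C; (1,7):dx=+1,dy=+7->C; (1,8):dx=-10,dy=-10->C; (1,9):dx=-6,dy=-3->C
  (1,10):dx=-1,dy=+4->D; (2,3):dx=-2,dy=-5->C; (2,4):dx=+4,dy=+5->C; (2,5):dx=-6,dy=-9->C
  (2,6):dx=-7,dy=-10->C; (2,7):dx=+3,dy=+4->C; (2,8):dx=-8,dy=-13->C; (2,9):dx=-4,dy=-6->C
  (2,10):dx=+1,dy=+1->C; (3,4):dx=+6,dy=+10->C; (3,5):dx=-4,dy=-4->C; (3,6):dx=-5,dy=-5->C
  (3,7):dx=+5,dy=+9->C; (3,8):dx=-6,dy=-8->C; (3,9):dx=-2,dy=-1->C; (3,10):dx=+3,dy=+6->C
  (4,5):dx=-10,dy=-14->C; (4,6):dx=-11,dy=-15->C; (4,7):dx=-1,dy=-1->C; (4,8):dx=-12,dy=-18->C
  (4,9):dx=-8,dy=-11->C; (4,10):dx=-3,dy=-4->C; (5,6):dx=-1,dy=-1->C; (5,7):dx=+9,dy=+13->C
  (5,8):dx=-2,dy=-4->C; (5,9):dx=+2,dy=+3->C; (5,10):dx=+7,dy=+10->C; (6,7):dx=+10,dy=+14->C
  (6,8):dx=-1,dy=-3->C; (6,9):dx=+3,dy=+4->C; (6,10):dx=+8,dy=+11->C; (7,8):dx=-11,dy=-17->C
  (7,9):dx=-7,dy=-10->C; (7,10):dx=-2,dy=-3->C; (8,9):dx=+4,dy=+7->C; (8,10):dx=+9,dy=+14->C
  (9,10):dx=+5,dy=+7->C
Step 2: C = 43, D = 2, total pairs = 45.
Step 3: tau = (C - D)/(n(n-1)/2) = (43 - 2)/45 = 0.911111.
Step 4: Exact two-sided p-value (enumerate n! = 3628800 permutations of y under H0): p = 0.000030.
Step 5: alpha = 0.1. reject H0.

tau_b = 0.9111 (C=43, D=2), p = 0.000030, reject H0.


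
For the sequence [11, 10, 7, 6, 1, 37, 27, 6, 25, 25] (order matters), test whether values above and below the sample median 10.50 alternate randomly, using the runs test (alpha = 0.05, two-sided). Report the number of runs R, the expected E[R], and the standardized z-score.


Step 1: Compute median = 10.50; label A = above, B = below.
Labels in order: ABBBBAABAA  (n_A = 5, n_B = 5)
Step 2: Count runs R = 5.
Step 3: Under H0 (random ordering), E[R] = 2*n_A*n_B/(n_A+n_B) + 1 = 2*5*5/10 + 1 = 6.0000.
        Var[R] = 2*n_A*n_B*(2*n_A*n_B - n_A - n_B) / ((n_A+n_B)^2 * (n_A+n_B-1)) = 2000/900 = 2.2222.
        SD[R] = 1.4907.
Step 4: Continuity-corrected z = (R + 0.5 - E[R]) / SD[R] = (5 + 0.5 - 6.0000) / 1.4907 = -0.3354.
Step 5: Two-sided p-value via normal approximation = 2*(1 - Phi(|z|)) = 0.737316.
Step 6: alpha = 0.05. fail to reject H0.

R = 5, z = -0.3354, p = 0.737316, fail to reject H0.


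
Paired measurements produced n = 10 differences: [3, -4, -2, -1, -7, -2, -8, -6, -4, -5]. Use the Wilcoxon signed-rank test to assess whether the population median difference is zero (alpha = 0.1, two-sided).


Step 1: Drop any zero differences (none here) and take |d_i|.
|d| = [3, 4, 2, 1, 7, 2, 8, 6, 4, 5]
Step 2: Midrank |d_i| (ties get averaged ranks).
ranks: |3|->4, |4|->5.5, |2|->2.5, |1|->1, |7|->9, |2|->2.5, |8|->10, |6|->8, |4|->5.5, |5|->7
Step 3: Attach original signs; sum ranks with positive sign and with negative sign.
W+ = 4 = 4
W- = 5.5 + 2.5 + 1 + 9 + 2.5 + 10 + 8 + 5.5 + 7 = 51
(Check: W+ + W- = 55 should equal n(n+1)/2 = 55.)
Step 4: Test statistic W = min(W+, W-) = 4.
Step 5: Ties in |d|, so use the tie-corrected normal approximation.
        E[W] = n(n+1)/4 = 10*11/4 = 27.5.
        Tie groups: |d|=2 (t=2), |d|=4 (t=2); sum(t^3 - t) = 12.
        Var[W] = n(n+1)(2n+1)/24 - sum(t^3-t)/48 = 2310/24 - 12/48 = 96.
        z = (W - E[W]) / sqrt(Var[W]) = (4 - 27.5) / 9.7980 = -2.3985.
        Two-sided p = 2*Phi(z) = 0.016464.
Step 6: alpha = 0.1. reject H0.

W+ = 4, W- = 51, W = min = 4, p = 0.016464, reject H0.


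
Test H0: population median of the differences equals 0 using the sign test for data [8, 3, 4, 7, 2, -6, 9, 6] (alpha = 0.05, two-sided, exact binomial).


Step 1: Discard zero differences. Original n = 8; n_eff = number of nonzero differences = 8.
Nonzero differences (with sign): +8, +3, +4, +7, +2, -6, +9, +6
Step 2: Count signs: positive = 7, negative = 1.
Step 3: Under H0: P(positive) = 0.5, so the number of positives S ~ Bin(8, 0.5).
Step 4: Two-sided exact p-value = sum of Bin(8,0.5) probabilities at or below the observed probability = 0.070312.
Step 5: alpha = 0.05. fail to reject H0.

n_eff = 8, pos = 7, neg = 1, p = 0.070312, fail to reject H0.


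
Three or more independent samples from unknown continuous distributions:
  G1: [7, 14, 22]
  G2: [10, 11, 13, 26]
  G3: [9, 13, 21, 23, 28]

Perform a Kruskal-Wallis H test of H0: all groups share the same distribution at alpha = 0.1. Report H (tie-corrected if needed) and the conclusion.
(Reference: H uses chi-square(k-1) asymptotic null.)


Step 1: Combine all N = 12 observations and assign midranks.
sorted (value, group, rank): (7,G1,1), (9,G3,2), (10,G2,3), (11,G2,4), (13,G2,5.5), (13,G3,5.5), (14,G1,7), (21,G3,8), (22,G1,9), (23,G3,10), (26,G2,11), (28,G3,12)
Step 2: Sum ranks within each group.
R_1 = 17 (n_1 = 3)
R_2 = 23.5 (n_2 = 4)
R_3 = 37.5 (n_3 = 5)
Step 3: H = 12/(N(N+1)) * sum(R_i^2/n_i) - 3(N+1)
     = 12/(12*13) * (17^2/3 + 23.5^2/4 + 37.5^2/5) - 3*13
     = 0.076923 * 515.646 - 39
     = 0.665064.
Step 4: Ties present; correction factor C = 1 - 6/(12^3 - 12) = 0.996503. Corrected H = 0.665064 / 0.996503 = 0.667398.
Step 5: Under H0, H ~ chi^2(2); p-value = 0.716269.
Step 6: alpha = 0.1. fail to reject H0.

H = 0.6674, df = 2, p = 0.716269, fail to reject H0.


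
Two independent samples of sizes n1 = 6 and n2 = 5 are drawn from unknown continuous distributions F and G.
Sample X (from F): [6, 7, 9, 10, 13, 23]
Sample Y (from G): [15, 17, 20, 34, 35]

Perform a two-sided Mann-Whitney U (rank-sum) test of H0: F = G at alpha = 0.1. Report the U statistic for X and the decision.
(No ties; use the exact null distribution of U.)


Step 1: Combine and sort all 11 observations; assign midranks.
sorted (value, group): (6,X), (7,X), (9,X), (10,X), (13,X), (15,Y), (17,Y), (20,Y), (23,X), (34,Y), (35,Y)
ranks: 6->1, 7->2, 9->3, 10->4, 13->5, 15->6, 17->7, 20->8, 23->9, 34->10, 35->11
Step 2: Rank sum for X: R1 = 1 + 2 + 3 + 4 + 5 + 9 = 24.
Step 3: U_X = R1 - n1(n1+1)/2 = 24 - 6*7/2 = 24 - 21 = 3.
       U_Y = n1*n2 - U_X = 30 - 3 = 27.
Step 4: No ties, so the exact null distribution of U (based on enumerating the C(11,6) = 462 equally likely rank assignments) gives the two-sided p-value.
Step 5: p-value = 0.030303; compare to alpha = 0.1. reject H0.

U_X = 3, p = 0.030303, reject H0 at alpha = 0.1.


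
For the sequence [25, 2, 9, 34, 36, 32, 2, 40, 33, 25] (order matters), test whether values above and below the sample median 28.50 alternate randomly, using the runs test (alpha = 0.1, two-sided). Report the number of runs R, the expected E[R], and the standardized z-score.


Step 1: Compute median = 28.50; label A = above, B = below.
Labels in order: BBBAAABAAB  (n_A = 5, n_B = 5)
Step 2: Count runs R = 5.
Step 3: Under H0 (random ordering), E[R] = 2*n_A*n_B/(n_A+n_B) + 1 = 2*5*5/10 + 1 = 6.0000.
        Var[R] = 2*n_A*n_B*(2*n_A*n_B - n_A - n_B) / ((n_A+n_B)^2 * (n_A+n_B-1)) = 2000/900 = 2.2222.
        SD[R] = 1.4907.
Step 4: Continuity-corrected z = (R + 0.5 - E[R]) / SD[R] = (5 + 0.5 - 6.0000) / 1.4907 = -0.3354.
Step 5: Two-sided p-value via normal approximation = 2*(1 - Phi(|z|)) = 0.737316.
Step 6: alpha = 0.1. fail to reject H0.

R = 5, z = -0.3354, p = 0.737316, fail to reject H0.


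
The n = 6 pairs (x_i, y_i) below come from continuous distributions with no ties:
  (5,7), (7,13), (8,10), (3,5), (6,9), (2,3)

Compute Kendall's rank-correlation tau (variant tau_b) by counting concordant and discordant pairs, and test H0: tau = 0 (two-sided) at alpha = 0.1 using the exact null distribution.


Step 1: Enumerate the 15 unordered pairs (i,j) with i<j and classify each by sign(x_j-x_i) * sign(y_j-y_i).
  (1,2):dx=+2,dy=+6->C; (1,3):dx=+3,dy=+3->C; (1,4):dx=-2,dy=-2->C; (1,5):dx=+1,dy=+2->C
  (1,6):dx=-3,dy=-4->C; (2,3):dx=+1,dy=-3->D; (2,4):dx=-4,dy=-8->C; (2,5):dx=-1,dy=-4->C
  (2,6):dx=-5,dy=-10->C; (3,4):dx=-5,dy=-5->C; (3,5):dx=-2,dy=-1->C; (3,6):dx=-6,dy=-7->C
  (4,5):dx=+3,dy=+4->C; (4,6):dx=-1,dy=-2->C; (5,6):dx=-4,dy=-6->C
Step 2: C = 14, D = 1, total pairs = 15.
Step 3: tau = (C - D)/(n(n-1)/2) = (14 - 1)/15 = 0.866667.
Step 4: Exact two-sided p-value (enumerate n! = 720 permutations of y under H0): p = 0.016667.
Step 5: alpha = 0.1. reject H0.

tau_b = 0.8667 (C=14, D=1), p = 0.016667, reject H0.


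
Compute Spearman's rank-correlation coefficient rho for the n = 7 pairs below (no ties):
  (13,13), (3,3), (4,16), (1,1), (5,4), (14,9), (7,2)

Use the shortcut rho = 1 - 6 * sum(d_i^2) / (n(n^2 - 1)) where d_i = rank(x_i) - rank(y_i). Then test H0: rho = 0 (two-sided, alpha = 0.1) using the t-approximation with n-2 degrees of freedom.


Step 1: Rank x and y separately (midranks; no ties here).
rank(x): 13->6, 3->2, 4->3, 1->1, 5->4, 14->7, 7->5
rank(y): 13->6, 3->3, 16->7, 1->1, 4->4, 9->5, 2->2
Step 2: d_i = R_x(i) - R_y(i); compute d_i^2.
  (6-6)^2=0, (2-3)^2=1, (3-7)^2=16, (1-1)^2=0, (4-4)^2=0, (7-5)^2=4, (5-2)^2=9
sum(d^2) = 30.
Step 3: rho = 1 - 6*30 / (7*(7^2 - 1)) = 1 - 180/336 = 0.464286.
Step 4: Under H0, t = rho * sqrt((n-2)/(1-rho^2)) = 1.1722 ~ t(5).
Step 5: Two-sided p-value from the t-distribution with 5 df = 0.293934.
Step 6: alpha = 0.1. fail to reject H0.

rho = 0.4643, p = 0.293934, fail to reject H0 at alpha = 0.1.


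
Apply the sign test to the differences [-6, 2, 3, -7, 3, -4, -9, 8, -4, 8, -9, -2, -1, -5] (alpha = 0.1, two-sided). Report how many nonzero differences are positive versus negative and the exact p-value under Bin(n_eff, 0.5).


Step 1: Discard zero differences. Original n = 14; n_eff = number of nonzero differences = 14.
Nonzero differences (with sign): -6, +2, +3, -7, +3, -4, -9, +8, -4, +8, -9, -2, -1, -5
Step 2: Count signs: positive = 5, negative = 9.
Step 3: Under H0: P(positive) = 0.5, so the number of positives S ~ Bin(14, 0.5).
Step 4: Two-sided exact p-value = sum of Bin(14,0.5) probabilities at or below the observed probability = 0.423950.
Step 5: alpha = 0.1. fail to reject H0.

n_eff = 14, pos = 5, neg = 9, p = 0.423950, fail to reject H0.


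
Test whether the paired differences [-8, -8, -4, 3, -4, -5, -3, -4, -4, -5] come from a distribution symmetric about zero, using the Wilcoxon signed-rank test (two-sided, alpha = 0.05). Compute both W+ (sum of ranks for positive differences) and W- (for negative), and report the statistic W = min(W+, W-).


Step 1: Drop any zero differences (none here) and take |d_i|.
|d| = [8, 8, 4, 3, 4, 5, 3, 4, 4, 5]
Step 2: Midrank |d_i| (ties get averaged ranks).
ranks: |8|->9.5, |8|->9.5, |4|->4.5, |3|->1.5, |4|->4.5, |5|->7.5, |3|->1.5, |4|->4.5, |4|->4.5, |5|->7.5
Step 3: Attach original signs; sum ranks with positive sign and with negative sign.
W+ = 1.5 = 1.5
W- = 9.5 + 9.5 + 4.5 + 4.5 + 7.5 + 1.5 + 4.5 + 4.5 + 7.5 = 53.5
(Check: W+ + W- = 55 should equal n(n+1)/2 = 55.)
Step 4: Test statistic W = min(W+, W-) = 1.5.
Step 5: Ties in |d|, so use the tie-corrected normal approximation.
        E[W] = n(n+1)/4 = 10*11/4 = 27.5.
        Tie groups: |d|=3 (t=2), |d|=4 (t=4), |d|=5 (t=2), |d|=8 (t=2); sum(t^3 - t) = 78.
        Var[W] = n(n+1)(2n+1)/24 - sum(t^3-t)/48 = 2310/24 - 78/48 = 94.625.
        z = (W - E[W]) / sqrt(Var[W]) = (1.5 - 27.5) / 9.7275 = -2.6728.
        Two-sided p = 2*Phi(z) = 0.007522.
Step 6: alpha = 0.05. reject H0.

W+ = 1.5, W- = 53.5, W = min = 1.5, p = 0.007522, reject H0.


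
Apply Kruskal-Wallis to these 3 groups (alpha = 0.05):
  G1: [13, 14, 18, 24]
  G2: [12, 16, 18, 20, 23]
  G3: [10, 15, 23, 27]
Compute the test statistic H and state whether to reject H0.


Step 1: Combine all N = 13 observations and assign midranks.
sorted (value, group, rank): (10,G3,1), (12,G2,2), (13,G1,3), (14,G1,4), (15,G3,5), (16,G2,6), (18,G1,7.5), (18,G2,7.5), (20,G2,9), (23,G2,10.5), (23,G3,10.5), (24,G1,12), (27,G3,13)
Step 2: Sum ranks within each group.
R_1 = 26.5 (n_1 = 4)
R_2 = 35 (n_2 = 5)
R_3 = 29.5 (n_3 = 4)
Step 3: H = 12/(N(N+1)) * sum(R_i^2/n_i) - 3(N+1)
     = 12/(13*14) * (26.5^2/4 + 35^2/5 + 29.5^2/4) - 3*14
     = 0.065934 * 638.125 - 42
     = 0.074176.
Step 4: Ties present; correction factor C = 1 - 12/(13^3 - 13) = 0.994505. Corrected H = 0.074176 / 0.994505 = 0.074586.
Step 5: Under H0, H ~ chi^2(2); p-value = 0.963394.
Step 6: alpha = 0.05. fail to reject H0.

H = 0.0746, df = 2, p = 0.963394, fail to reject H0.


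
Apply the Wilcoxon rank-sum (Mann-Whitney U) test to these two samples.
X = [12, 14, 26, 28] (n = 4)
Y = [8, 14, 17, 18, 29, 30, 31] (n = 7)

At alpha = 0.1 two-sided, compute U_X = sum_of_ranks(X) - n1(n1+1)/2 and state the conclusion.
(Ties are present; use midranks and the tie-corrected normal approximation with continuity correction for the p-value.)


Step 1: Combine and sort all 11 observations; assign midranks.
sorted (value, group): (8,Y), (12,X), (14,X), (14,Y), (17,Y), (18,Y), (26,X), (28,X), (29,Y), (30,Y), (31,Y)
ranks: 8->1, 12->2, 14->3.5, 14->3.5, 17->5, 18->6, 26->7, 28->8, 29->9, 30->10, 31->11
Step 2: Rank sum for X: R1 = 2 + 3.5 + 7 + 8 = 20.5.
Step 3: U_X = R1 - n1(n1+1)/2 = 20.5 - 4*5/2 = 20.5 - 10 = 10.5.
       U_Y = n1*n2 - U_X = 28 - 10.5 = 17.5.
Step 4: Ties are present, so use the tie-corrected normal approximation (with continuity correction) for the p-value.
Step 5: p-value = 0.569872; compare to alpha = 0.1. fail to reject H0.

U_X = 10.5, p = 0.569872, fail to reject H0 at alpha = 0.1.


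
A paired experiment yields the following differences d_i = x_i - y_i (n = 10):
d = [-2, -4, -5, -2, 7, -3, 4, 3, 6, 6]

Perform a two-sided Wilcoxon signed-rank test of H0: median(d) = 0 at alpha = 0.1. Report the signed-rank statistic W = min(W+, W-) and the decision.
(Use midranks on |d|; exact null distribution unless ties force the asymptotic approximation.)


Step 1: Drop any zero differences (none here) and take |d_i|.
|d| = [2, 4, 5, 2, 7, 3, 4, 3, 6, 6]
Step 2: Midrank |d_i| (ties get averaged ranks).
ranks: |2|->1.5, |4|->5.5, |5|->7, |2|->1.5, |7|->10, |3|->3.5, |4|->5.5, |3|->3.5, |6|->8.5, |6|->8.5
Step 3: Attach original signs; sum ranks with positive sign and with negative sign.
W+ = 10 + 5.5 + 3.5 + 8.5 + 8.5 = 36
W- = 1.5 + 5.5 + 7 + 1.5 + 3.5 = 19
(Check: W+ + W- = 55 should equal n(n+1)/2 = 55.)
Step 4: Test statistic W = min(W+, W-) = 19.
Step 5: Ties in |d|, so use the tie-corrected normal approximation.
        E[W] = n(n+1)/4 = 10*11/4 = 27.5.
        Tie groups: |d|=2 (t=2), |d|=3 (t=2), |d|=4 (t=2), |d|=6 (t=2); sum(t^3 - t) = 24.
        Var[W] = n(n+1)(2n+1)/24 - sum(t^3-t)/48 = 2310/24 - 24/48 = 95.75.
        z = (W - E[W]) / sqrt(Var[W]) = (19 - 27.5) / 9.7852 = -0.8687.
        Two-sided p = 2*Phi(z) = 0.385033.
Step 6: alpha = 0.1. fail to reject H0.

W+ = 36, W- = 19, W = min = 19, p = 0.385033, fail to reject H0.


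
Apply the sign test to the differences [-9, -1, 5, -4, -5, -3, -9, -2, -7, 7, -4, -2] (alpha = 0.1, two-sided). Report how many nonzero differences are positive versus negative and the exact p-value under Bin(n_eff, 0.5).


Step 1: Discard zero differences. Original n = 12; n_eff = number of nonzero differences = 12.
Nonzero differences (with sign): -9, -1, +5, -4, -5, -3, -9, -2, -7, +7, -4, -2
Step 2: Count signs: positive = 2, negative = 10.
Step 3: Under H0: P(positive) = 0.5, so the number of positives S ~ Bin(12, 0.5).
Step 4: Two-sided exact p-value = sum of Bin(12,0.5) probabilities at or below the observed probability = 0.038574.
Step 5: alpha = 0.1. reject H0.

n_eff = 12, pos = 2, neg = 10, p = 0.038574, reject H0.


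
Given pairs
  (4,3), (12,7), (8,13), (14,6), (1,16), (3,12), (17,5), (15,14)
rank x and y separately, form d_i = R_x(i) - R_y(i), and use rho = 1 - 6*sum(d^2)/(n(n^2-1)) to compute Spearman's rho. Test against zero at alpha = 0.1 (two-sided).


Step 1: Rank x and y separately (midranks; no ties here).
rank(x): 4->3, 12->5, 8->4, 14->6, 1->1, 3->2, 17->8, 15->7
rank(y): 3->1, 7->4, 13->6, 6->3, 16->8, 12->5, 5->2, 14->7
Step 2: d_i = R_x(i) - R_y(i); compute d_i^2.
  (3-1)^2=4, (5-4)^2=1, (4-6)^2=4, (6-3)^2=9, (1-8)^2=49, (2-5)^2=9, (8-2)^2=36, (7-7)^2=0
sum(d^2) = 112.
Step 3: rho = 1 - 6*112 / (8*(8^2 - 1)) = 1 - 672/504 = -0.333333.
Step 4: Under H0, t = rho * sqrt((n-2)/(1-rho^2)) = -0.8660 ~ t(6).
Step 5: Two-sided p-value from the t-distribution with 6 df = 0.419753.
Step 6: alpha = 0.1. fail to reject H0.

rho = -0.3333, p = 0.419753, fail to reject H0 at alpha = 0.1.


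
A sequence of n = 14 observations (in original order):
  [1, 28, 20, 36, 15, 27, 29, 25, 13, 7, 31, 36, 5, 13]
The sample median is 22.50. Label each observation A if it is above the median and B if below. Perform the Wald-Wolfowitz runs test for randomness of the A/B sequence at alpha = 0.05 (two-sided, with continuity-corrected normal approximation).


Step 1: Compute median = 22.50; label A = above, B = below.
Labels in order: BABABAAABBAABB  (n_A = 7, n_B = 7)
Step 2: Count runs R = 9.
Step 3: Under H0 (random ordering), E[R] = 2*n_A*n_B/(n_A+n_B) + 1 = 2*7*7/14 + 1 = 8.0000.
        Var[R] = 2*n_A*n_B*(2*n_A*n_B - n_A - n_B) / ((n_A+n_B)^2 * (n_A+n_B-1)) = 8232/2548 = 3.2308.
        SD[R] = 1.7974.
Step 4: Continuity-corrected z = (R - 0.5 - E[R]) / SD[R] = (9 - 0.5 - 8.0000) / 1.7974 = 0.2782.
Step 5: Two-sided p-value via normal approximation = 2*(1 - Phi(|z|)) = 0.780879.
Step 6: alpha = 0.05. fail to reject H0.

R = 9, z = 0.2782, p = 0.780879, fail to reject H0.


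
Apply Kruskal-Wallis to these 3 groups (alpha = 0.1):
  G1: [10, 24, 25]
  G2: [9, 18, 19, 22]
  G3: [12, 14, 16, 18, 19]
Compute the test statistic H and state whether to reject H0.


Step 1: Combine all N = 12 observations and assign midranks.
sorted (value, group, rank): (9,G2,1), (10,G1,2), (12,G3,3), (14,G3,4), (16,G3,5), (18,G2,6.5), (18,G3,6.5), (19,G2,8.5), (19,G3,8.5), (22,G2,10), (24,G1,11), (25,G1,12)
Step 2: Sum ranks within each group.
R_1 = 25 (n_1 = 3)
R_2 = 26 (n_2 = 4)
R_3 = 27 (n_3 = 5)
Step 3: H = 12/(N(N+1)) * sum(R_i^2/n_i) - 3(N+1)
     = 12/(12*13) * (25^2/3 + 26^2/4 + 27^2/5) - 3*13
     = 0.076923 * 523.133 - 39
     = 1.241026.
Step 4: Ties present; correction factor C = 1 - 12/(12^3 - 12) = 0.993007. Corrected H = 1.241026 / 0.993007 = 1.249765.
Step 5: Under H0, H ~ chi^2(2); p-value = 0.535324.
Step 6: alpha = 0.1. fail to reject H0.

H = 1.2498, df = 2, p = 0.535324, fail to reject H0.


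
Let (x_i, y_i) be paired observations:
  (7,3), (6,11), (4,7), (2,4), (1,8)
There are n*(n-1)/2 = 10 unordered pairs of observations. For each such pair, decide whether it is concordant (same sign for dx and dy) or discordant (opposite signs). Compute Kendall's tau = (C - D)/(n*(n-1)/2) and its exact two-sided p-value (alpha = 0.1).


Step 1: Enumerate the 10 unordered pairs (i,j) with i<j and classify each by sign(x_j-x_i) * sign(y_j-y_i).
  (1,2):dx=-1,dy=+8->D; (1,3):dx=-3,dy=+4->D; (1,4):dx=-5,dy=+1->D; (1,5):dx=-6,dy=+5->D
  (2,3):dx=-2,dy=-4->C; (2,4):dx=-4,dy=-7->C; (2,5):dx=-5,dy=-3->C; (3,4):dx=-2,dy=-3->C
  (3,5):dx=-3,dy=+1->D; (4,5):dx=-1,dy=+4->D
Step 2: C = 4, D = 6, total pairs = 10.
Step 3: tau = (C - D)/(n(n-1)/2) = (4 - 6)/10 = -0.200000.
Step 4: Exact two-sided p-value (enumerate n! = 120 permutations of y under H0): p = 0.816667.
Step 5: alpha = 0.1. fail to reject H0.

tau_b = -0.2000 (C=4, D=6), p = 0.816667, fail to reject H0.


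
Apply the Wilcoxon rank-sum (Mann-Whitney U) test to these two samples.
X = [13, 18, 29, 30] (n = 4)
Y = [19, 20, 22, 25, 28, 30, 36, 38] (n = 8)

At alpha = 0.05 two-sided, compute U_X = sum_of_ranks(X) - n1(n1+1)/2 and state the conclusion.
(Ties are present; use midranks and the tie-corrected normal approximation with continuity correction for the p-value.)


Step 1: Combine and sort all 12 observations; assign midranks.
sorted (value, group): (13,X), (18,X), (19,Y), (20,Y), (22,Y), (25,Y), (28,Y), (29,X), (30,X), (30,Y), (36,Y), (38,Y)
ranks: 13->1, 18->2, 19->3, 20->4, 22->5, 25->6, 28->7, 29->8, 30->9.5, 30->9.5, 36->11, 38->12
Step 2: Rank sum for X: R1 = 1 + 2 + 8 + 9.5 = 20.5.
Step 3: U_X = R1 - n1(n1+1)/2 = 20.5 - 4*5/2 = 20.5 - 10 = 10.5.
       U_Y = n1*n2 - U_X = 32 - 10.5 = 21.5.
Step 4: Ties are present, so use the tie-corrected normal approximation (with continuity correction) for the p-value.
Step 5: p-value = 0.394938; compare to alpha = 0.05. fail to reject H0.

U_X = 10.5, p = 0.394938, fail to reject H0 at alpha = 0.05.


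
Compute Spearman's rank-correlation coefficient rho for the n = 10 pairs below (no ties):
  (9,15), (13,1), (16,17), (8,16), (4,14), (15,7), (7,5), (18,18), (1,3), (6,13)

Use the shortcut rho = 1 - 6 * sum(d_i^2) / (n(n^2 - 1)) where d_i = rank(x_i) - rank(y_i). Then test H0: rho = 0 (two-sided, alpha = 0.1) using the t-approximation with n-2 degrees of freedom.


Step 1: Rank x and y separately (midranks; no ties here).
rank(x): 9->6, 13->7, 16->9, 8->5, 4->2, 15->8, 7->4, 18->10, 1->1, 6->3
rank(y): 15->7, 1->1, 17->9, 16->8, 14->6, 7->4, 5->3, 18->10, 3->2, 13->5
Step 2: d_i = R_x(i) - R_y(i); compute d_i^2.
  (6-7)^2=1, (7-1)^2=36, (9-9)^2=0, (5-8)^2=9, (2-6)^2=16, (8-4)^2=16, (4-3)^2=1, (10-10)^2=0, (1-2)^2=1, (3-5)^2=4
sum(d^2) = 84.
Step 3: rho = 1 - 6*84 / (10*(10^2 - 1)) = 1 - 504/990 = 0.490909.
Step 4: Under H0, t = rho * sqrt((n-2)/(1-rho^2)) = 1.5938 ~ t(8).
Step 5: Two-sided p-value from the t-distribution with 8 df = 0.149656.
Step 6: alpha = 0.1. fail to reject H0.

rho = 0.4909, p = 0.149656, fail to reject H0 at alpha = 0.1.


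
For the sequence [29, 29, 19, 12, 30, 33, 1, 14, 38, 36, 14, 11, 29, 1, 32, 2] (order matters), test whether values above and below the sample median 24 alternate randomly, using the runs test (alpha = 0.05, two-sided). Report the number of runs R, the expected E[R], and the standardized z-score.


Step 1: Compute median = 24; label A = above, B = below.
Labels in order: AABBAABBAABBABAB  (n_A = 8, n_B = 8)
Step 2: Count runs R = 10.
Step 3: Under H0 (random ordering), E[R] = 2*n_A*n_B/(n_A+n_B) + 1 = 2*8*8/16 + 1 = 9.0000.
        Var[R] = 2*n_A*n_B*(2*n_A*n_B - n_A - n_B) / ((n_A+n_B)^2 * (n_A+n_B-1)) = 14336/3840 = 3.7333.
        SD[R] = 1.9322.
Step 4: Continuity-corrected z = (R - 0.5 - E[R]) / SD[R] = (10 - 0.5 - 9.0000) / 1.9322 = 0.2588.
Step 5: Two-sided p-value via normal approximation = 2*(1 - Phi(|z|)) = 0.795809.
Step 6: alpha = 0.05. fail to reject H0.

R = 10, z = 0.2588, p = 0.795809, fail to reject H0.


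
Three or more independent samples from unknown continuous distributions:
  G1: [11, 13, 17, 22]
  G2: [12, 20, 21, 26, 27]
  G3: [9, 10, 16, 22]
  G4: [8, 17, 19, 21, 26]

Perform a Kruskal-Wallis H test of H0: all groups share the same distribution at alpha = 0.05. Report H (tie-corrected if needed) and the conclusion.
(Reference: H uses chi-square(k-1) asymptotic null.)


Step 1: Combine all N = 18 observations and assign midranks.
sorted (value, group, rank): (8,G4,1), (9,G3,2), (10,G3,3), (11,G1,4), (12,G2,5), (13,G1,6), (16,G3,7), (17,G1,8.5), (17,G4,8.5), (19,G4,10), (20,G2,11), (21,G2,12.5), (21,G4,12.5), (22,G1,14.5), (22,G3,14.5), (26,G2,16.5), (26,G4,16.5), (27,G2,18)
Step 2: Sum ranks within each group.
R_1 = 33 (n_1 = 4)
R_2 = 63 (n_2 = 5)
R_3 = 26.5 (n_3 = 4)
R_4 = 48.5 (n_4 = 5)
Step 3: H = 12/(N(N+1)) * sum(R_i^2/n_i) - 3(N+1)
     = 12/(18*19) * (33^2/4 + 63^2/5 + 26.5^2/4 + 48.5^2/5) - 3*19
     = 0.035088 * 1712.06 - 57
     = 3.072368.
Step 4: Ties present; correction factor C = 1 - 24/(18^3 - 18) = 0.995872. Corrected H = 3.072368 / 0.995872 = 3.085104.
Step 5: Under H0, H ~ chi^2(3); p-value = 0.378689.
Step 6: alpha = 0.05. fail to reject H0.

H = 3.0851, df = 3, p = 0.378689, fail to reject H0.


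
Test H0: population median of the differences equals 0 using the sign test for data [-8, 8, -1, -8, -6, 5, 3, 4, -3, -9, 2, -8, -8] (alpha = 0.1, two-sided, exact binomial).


Step 1: Discard zero differences. Original n = 13; n_eff = number of nonzero differences = 13.
Nonzero differences (with sign): -8, +8, -1, -8, -6, +5, +3, +4, -3, -9, +2, -8, -8
Step 2: Count signs: positive = 5, negative = 8.
Step 3: Under H0: P(positive) = 0.5, so the number of positives S ~ Bin(13, 0.5).
Step 4: Two-sided exact p-value = sum of Bin(13,0.5) probabilities at or below the observed probability = 0.581055.
Step 5: alpha = 0.1. fail to reject H0.

n_eff = 13, pos = 5, neg = 8, p = 0.581055, fail to reject H0.


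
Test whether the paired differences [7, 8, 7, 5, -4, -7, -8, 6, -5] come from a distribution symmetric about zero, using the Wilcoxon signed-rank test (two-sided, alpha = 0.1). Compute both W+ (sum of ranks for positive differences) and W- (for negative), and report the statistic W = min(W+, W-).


Step 1: Drop any zero differences (none here) and take |d_i|.
|d| = [7, 8, 7, 5, 4, 7, 8, 6, 5]
Step 2: Midrank |d_i| (ties get averaged ranks).
ranks: |7|->6, |8|->8.5, |7|->6, |5|->2.5, |4|->1, |7|->6, |8|->8.5, |6|->4, |5|->2.5
Step 3: Attach original signs; sum ranks with positive sign and with negative sign.
W+ = 6 + 8.5 + 6 + 2.5 + 4 = 27
W- = 1 + 6 + 8.5 + 2.5 = 18
(Check: W+ + W- = 45 should equal n(n+1)/2 = 45.)
Step 4: Test statistic W = min(W+, W-) = 18.
Step 5: Ties in |d|, so use the tie-corrected normal approximation.
        E[W] = n(n+1)/4 = 9*10/4 = 22.5.
        Tie groups: |d|=5 (t=2), |d|=7 (t=3), |d|=8 (t=2); sum(t^3 - t) = 36.
        Var[W] = n(n+1)(2n+1)/24 - sum(t^3-t)/48 = 1710/24 - 36/48 = 70.5.
        z = (W - E[W]) / sqrt(Var[W]) = (18 - 22.5) / 8.3964 = -0.5359.
        Two-sided p = 2*Phi(z) = 0.591998.
Step 6: alpha = 0.1. fail to reject H0.

W+ = 27, W- = 18, W = min = 18, p = 0.591998, fail to reject H0.


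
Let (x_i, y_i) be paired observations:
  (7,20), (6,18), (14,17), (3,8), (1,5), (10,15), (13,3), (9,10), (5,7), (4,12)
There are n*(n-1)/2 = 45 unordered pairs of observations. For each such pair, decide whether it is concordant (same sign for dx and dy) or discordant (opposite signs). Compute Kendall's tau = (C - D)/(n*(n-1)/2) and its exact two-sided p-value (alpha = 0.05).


Step 1: Enumerate the 45 unordered pairs (i,j) with i<j and classify each by sign(x_j-x_i) * sign(y_j-y_i).
  (1,2):dx=-1,dy=-2->C; (1,3):dx=+7,dy=-3->D; (1,4):dx=-4,dy=-12->C; (1,5):dx=-6,dy=-15->C
  (1,6):dx=+3,dy=-5->D; (1,7):dx=+6,dy=-17->D; (1,8):dx=+2,dy=-10->D; (1,9):dx=-2,dy=-13->C
  (1,10):dx=-3,dy=-8->C; (2,3):dx=+8,dy=-1->D; (2,4):dx=-3,dy=-10->C; (2,5):dx=-5,dy=-13->C
  (2,6):dx=+4,dy=-3->D; (2,7):dx=+7,dy=-15->D; (2,8):dx=+3,dy=-8->D; (2,9):dx=-1,dy=-11->C
  (2,10):dx=-2,dy=-6->C; (3,4):dx=-11,dy=-9->C; (3,5):dx=-13,dy=-12->C; (3,6):dx=-4,dy=-2->C
  (3,7):dx=-1,dy=-14->C; (3,8):dx=-5,dy=-7->C; (3,9):dx=-9,dy=-10->C; (3,10):dx=-10,dy=-5->C
  (4,5):dx=-2,dy=-3->C; (4,6):dx=+7,dy=+7->C; (4,7):dx=+10,dy=-5->D; (4,8):dx=+6,dy=+2->C
  (4,9):dx=+2,dy=-1->D; (4,10):dx=+1,dy=+4->C; (5,6):dx=+9,dy=+10->C; (5,7):dx=+12,dy=-2->D
  (5,8):dx=+8,dy=+5->C; (5,9):dx=+4,dy=+2->C; (5,10):dx=+3,dy=+7->C; (6,7):dx=+3,dy=-12->D
  (6,8):dx=-1,dy=-5->C; (6,9):dx=-5,dy=-8->C; (6,10):dx=-6,dy=-3->C; (7,8):dx=-4,dy=+7->D
  (7,9):dx=-8,dy=+4->D; (7,10):dx=-9,dy=+9->D; (8,9):dx=-4,dy=-3->C; (8,10):dx=-5,dy=+2->D
  (9,10):dx=-1,dy=+5->D
Step 2: C = 28, D = 17, total pairs = 45.
Step 3: tau = (C - D)/(n(n-1)/2) = (28 - 17)/45 = 0.244444.
Step 4: Exact two-sided p-value (enumerate n! = 3628800 permutations of y under H0): p = 0.380720.
Step 5: alpha = 0.05. fail to reject H0.

tau_b = 0.2444 (C=28, D=17), p = 0.380720, fail to reject H0.


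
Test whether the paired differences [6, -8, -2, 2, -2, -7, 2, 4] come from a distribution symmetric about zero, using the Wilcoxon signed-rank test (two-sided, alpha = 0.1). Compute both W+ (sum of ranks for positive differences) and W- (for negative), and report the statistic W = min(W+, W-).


Step 1: Drop any zero differences (none here) and take |d_i|.
|d| = [6, 8, 2, 2, 2, 7, 2, 4]
Step 2: Midrank |d_i| (ties get averaged ranks).
ranks: |6|->6, |8|->8, |2|->2.5, |2|->2.5, |2|->2.5, |7|->7, |2|->2.5, |4|->5
Step 3: Attach original signs; sum ranks with positive sign and with negative sign.
W+ = 6 + 2.5 + 2.5 + 5 = 16
W- = 8 + 2.5 + 2.5 + 7 = 20
(Check: W+ + W- = 36 should equal n(n+1)/2 = 36.)
Step 4: Test statistic W = min(W+, W-) = 16.
Step 5: Ties in |d|, so use the tie-corrected normal approximation.
        E[W] = n(n+1)/4 = 8*9/4 = 18.
        Tie groups: |d|=2 (t=4); sum(t^3 - t) = 60.
        Var[W] = n(n+1)(2n+1)/24 - sum(t^3-t)/48 = 1224/24 - 60/48 = 49.75.
        z = (W - E[W]) / sqrt(Var[W]) = (16 - 18) / 7.0534 = -0.2836.
        Two-sided p = 2*Phi(z) = 0.776753.
Step 6: alpha = 0.1. fail to reject H0.

W+ = 16, W- = 20, W = min = 16, p = 0.776753, fail to reject H0.
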